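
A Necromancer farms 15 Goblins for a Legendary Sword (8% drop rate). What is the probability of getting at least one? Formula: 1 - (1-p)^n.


P(at least one) = 1 - P(none) = 1 - (1-p)^n
p = 8/100 = 0.08
1 - p = 0.92
(1 - p)^15 = 0.92^15 = 0.286297
P(at least one) = 1 - 0.286297 = 0.7137

0.7137


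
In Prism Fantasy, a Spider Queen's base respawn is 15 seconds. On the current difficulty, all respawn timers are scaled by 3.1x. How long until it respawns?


Respawn time = base * multiplier
= 15 * 3.1
= 46.5 seconds

46.5 seconds


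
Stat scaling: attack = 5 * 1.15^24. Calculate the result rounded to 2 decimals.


value = base * growth^level
= 5 * 1.15^24
= 5 * 28.625176
= 143.13

143.13 attack


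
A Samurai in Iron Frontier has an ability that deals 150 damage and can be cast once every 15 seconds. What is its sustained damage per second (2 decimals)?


DPS = damage / cooldown
= 150 / 15
= 10.00

10.00 DPS


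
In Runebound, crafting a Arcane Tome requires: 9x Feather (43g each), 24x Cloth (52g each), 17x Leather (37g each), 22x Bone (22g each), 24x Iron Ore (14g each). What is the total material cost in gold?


Cost breakdown:
  Feather: 9 * 43 = 387
  Cloth: 24 * 52 = 1248
  Leather: 17 * 37 = 629
  Bone: 22 * 22 = 484
  Iron Ore: 24 * 14 = 336
Total = 387 + 1248 + 629 + 484 + 336 = 3084

3084 gold


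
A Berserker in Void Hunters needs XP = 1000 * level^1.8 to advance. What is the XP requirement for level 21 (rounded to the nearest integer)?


XP = 1000 * level^1.8
Substitute level = 21:
XP = 1000 * 21^1.8
= 1000 * 239.8804
= 239880

239880 XP


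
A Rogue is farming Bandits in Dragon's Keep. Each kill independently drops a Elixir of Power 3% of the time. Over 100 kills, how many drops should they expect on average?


Expected drops = kills * (drop_rate / 100)
= 100 * (3 / 100)
= 100 * 0.03
= 3.0

3.0 drops


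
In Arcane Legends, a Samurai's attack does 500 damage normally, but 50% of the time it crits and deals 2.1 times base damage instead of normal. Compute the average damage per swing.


E[dmg] = base * (1 + crit_chance * (crit_mult - 1))
cc as decimal = 50/100 = 0.5
cm - 1 = 2.1 - 1 = 1.1
Bonus factor = 0.5 * 1.1 = 0.55
Total multiplier = 1 + 0.55 = 1.55
Expected damage = 500 * 1.55 = 775.00

775.00 damage


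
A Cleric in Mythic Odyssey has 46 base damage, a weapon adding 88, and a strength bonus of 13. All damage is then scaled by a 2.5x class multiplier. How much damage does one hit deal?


Sum base + weapon + str = 46 + 88 + 13 = 147
Multiply by 2.5:
147 * 2.5 = 367.5

367.5 damage


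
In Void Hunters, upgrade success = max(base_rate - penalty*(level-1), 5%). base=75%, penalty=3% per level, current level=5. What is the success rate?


raw_rate = 75 - 3 * (5 - 1)
= 75 - 3 * 4
= 75 - 12
= 63
Apply floor: max(63, 5) = 63%

63%


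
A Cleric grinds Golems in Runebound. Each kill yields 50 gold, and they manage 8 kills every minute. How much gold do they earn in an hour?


Gold per minute = 50 * 8 = 400
Gold per hour = 400 * 60 = 24000

24000 gold/hour


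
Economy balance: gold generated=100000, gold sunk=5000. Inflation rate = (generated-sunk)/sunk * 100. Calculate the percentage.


Net gold = 100000 - 5000 = 95000
Inflation rate = net / sunk * 100 = 95000 / 5000 * 100
= 19.0 * 100
= 1900.00%

1900.00%


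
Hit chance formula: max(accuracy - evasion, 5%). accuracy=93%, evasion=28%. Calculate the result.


accuracy - evasion = 93 - 28 = 65
Apply floor: max(65, 5) = 65
Hit chance = 65%

65%


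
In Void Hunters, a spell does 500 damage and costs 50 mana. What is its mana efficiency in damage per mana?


Efficiency = damage / mana
= 500 / 50
= 10.00

10.00 dmg/mana


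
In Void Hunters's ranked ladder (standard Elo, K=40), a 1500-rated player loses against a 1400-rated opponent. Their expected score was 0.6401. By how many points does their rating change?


Elo update: delta = K * (S - Ea), where S = 0 (loses)
S - Ea = 0 - 0.6401 = -0.6401
Rating change = 40 * -0.6401
= -25.60

-25.60 rating points


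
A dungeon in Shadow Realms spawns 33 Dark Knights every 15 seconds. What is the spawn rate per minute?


Spawns per minute = count * (60 / interval)
= 33 * (60 / 15)
= 33 * 4.0
= 132.0

132.0 per minute


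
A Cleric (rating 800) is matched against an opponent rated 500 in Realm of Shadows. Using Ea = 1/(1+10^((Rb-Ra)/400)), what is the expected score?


Elo expected score: Ea = 1/(1 + 10^((Rb-Ra)/400))
Rb - Ra = 500 - 800 = -300
(Rb-Ra)/400 = -300/400 = -0.75
10^-0.75 = 0.177828
Ea = 1/(1 + 0.177828) = 1/1.177828 = 0.8490

0.8490


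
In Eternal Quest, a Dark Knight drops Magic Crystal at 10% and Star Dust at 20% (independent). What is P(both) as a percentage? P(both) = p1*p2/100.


For independent events, P(both) = P(A) * P(B)
= 10% * 20%
= 200 / 100 %
= 2.0%

2.0%


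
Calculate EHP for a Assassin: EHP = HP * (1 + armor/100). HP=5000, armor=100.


EHP = 5000 * (1 + 100/100)
= 5000 * (1 + 1.0)
= 5000 * 2.0
= 10000.0

10000.0 EHP


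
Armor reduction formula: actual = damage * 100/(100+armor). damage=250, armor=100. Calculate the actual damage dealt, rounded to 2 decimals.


actual = 250 * 100 / (100 + 100)
= 250 * 100 / 200
= 25000 / 200
= 125.00

125.00 damage


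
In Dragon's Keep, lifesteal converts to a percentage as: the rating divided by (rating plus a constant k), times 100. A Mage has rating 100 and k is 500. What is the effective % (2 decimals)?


effective% = rating / (rating + k) * 100
= 100 / (100 + 500) * 100
= 100 / 600 * 100
= 0.166667 * 100
= 16.67%

16.67%


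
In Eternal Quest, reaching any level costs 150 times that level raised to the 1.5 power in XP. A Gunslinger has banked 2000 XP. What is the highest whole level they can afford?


XP = 150 * level^1.5, so level = (XP / 150)^(1/1.5)
= (2000 / 150)^(1/1.5)
= 13.3333^0.6667
= 5.6229
Floor: level = 5

level 5


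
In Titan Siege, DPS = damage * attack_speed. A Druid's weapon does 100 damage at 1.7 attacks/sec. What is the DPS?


DPS = damage * attack_speed
= 100 * 1.7
= 170.0

170.0 DPS


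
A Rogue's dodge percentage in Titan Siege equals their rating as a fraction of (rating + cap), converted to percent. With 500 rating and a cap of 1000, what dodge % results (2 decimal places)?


dodge% = 500 / (500 + 1000) * 100
= 500 / 1500 * 100
= 0.333333 * 100
= 33.33%

33.33%


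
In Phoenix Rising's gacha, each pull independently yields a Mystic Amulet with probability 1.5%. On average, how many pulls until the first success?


Expected pulls for a geometric distribution = 1/p = 100 / rate%
= 100 / 1.5
= 66.67

66.67 pulls


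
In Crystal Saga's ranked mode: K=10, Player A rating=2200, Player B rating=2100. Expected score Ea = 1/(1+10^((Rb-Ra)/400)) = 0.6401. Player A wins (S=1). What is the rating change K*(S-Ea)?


Elo update: delta = K * (S - Ea), where S = 1 (wins)
S - Ea = 1 - 0.6401 = 0.3599
Rating change = 10 * 0.3599
= 3.60

3.60 rating points


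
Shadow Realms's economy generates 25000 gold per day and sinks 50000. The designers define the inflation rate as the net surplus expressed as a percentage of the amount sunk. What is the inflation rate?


Net gold = 25000 - 50000 = -25000
Inflation rate = net / sunk * 100 = -25000 / 50000 * 100
= -0.5 * 100
= -50.00%

-50.00%


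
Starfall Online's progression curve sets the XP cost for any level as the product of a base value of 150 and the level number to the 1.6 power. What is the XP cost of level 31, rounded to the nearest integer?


XP = 150 * level^1.6
Substitute level = 31:
XP = 150 * 31^1.6
= 150 * 243.3205
= 36498

36498 XP


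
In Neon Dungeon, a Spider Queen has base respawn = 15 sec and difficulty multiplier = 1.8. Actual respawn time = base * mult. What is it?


Respawn time = base * multiplier
= 15 * 1.8
= 27.0 seconds

27.0 seconds


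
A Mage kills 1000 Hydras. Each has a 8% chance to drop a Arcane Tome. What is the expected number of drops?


Expected drops = kills * (drop_rate / 100)
= 1000 * (8 / 100)
= 1000 * 0.08
= 80.0

80.0 drops


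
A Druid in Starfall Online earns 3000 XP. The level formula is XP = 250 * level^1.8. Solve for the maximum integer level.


XP = 250 * level^1.8, so level = (XP / 250)^(1/1.8)
= (3000 / 250)^(1/1.8)
= 12.0^0.5556
= 3.9769
Floor: level = 3

level 3


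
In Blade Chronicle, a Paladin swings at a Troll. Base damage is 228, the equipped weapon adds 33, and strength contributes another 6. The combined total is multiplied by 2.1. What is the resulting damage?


Sum base + weapon + str = 228 + 33 + 6 = 267
Multiply by 2.1:
267 * 2.1 = 560.7

560.7 damage


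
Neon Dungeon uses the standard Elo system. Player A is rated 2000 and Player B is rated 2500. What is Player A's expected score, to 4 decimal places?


Elo expected score: Ea = 1/(1 + 10^((Rb-Ra)/400))
Rb - Ra = 2500 - 2000 = 500
(Rb-Ra)/400 = 500/400 = 1.25
10^1.25 = 17.782794
Ea = 1/(1 + 17.782794) = 1/18.782794 = 0.0532

0.0532


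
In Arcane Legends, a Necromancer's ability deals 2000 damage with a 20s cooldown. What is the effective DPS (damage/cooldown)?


DPS = damage / cooldown
= 2000 / 20
= 100.00

100.00 DPS


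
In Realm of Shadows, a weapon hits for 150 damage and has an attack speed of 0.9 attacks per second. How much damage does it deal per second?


DPS = damage * attack_speed
= 150 * 0.9
= 135.0

135.0 DPS


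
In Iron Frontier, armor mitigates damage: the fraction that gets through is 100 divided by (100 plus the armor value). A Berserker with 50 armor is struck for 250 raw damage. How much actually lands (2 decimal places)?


actual = 250 * 100 / (100 + 50)
= 250 * 100 / 150
= 25000 / 150
= 166.67

166.67 damage


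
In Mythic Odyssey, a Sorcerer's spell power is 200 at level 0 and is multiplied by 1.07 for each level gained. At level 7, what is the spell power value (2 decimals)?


value = base * growth^level
= 200 * 1.07^7
= 200 * 1.605781
= 321.16

321.16 spell power


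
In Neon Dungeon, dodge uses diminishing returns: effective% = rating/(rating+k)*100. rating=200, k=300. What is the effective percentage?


effective% = rating / (rating + k) * 100
= 200 / (200 + 300) * 100
= 200 / 500 * 100
= 0.4 * 100
= 40.00%

40.00%


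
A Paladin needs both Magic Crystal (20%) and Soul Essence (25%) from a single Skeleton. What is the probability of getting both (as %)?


For independent events, P(both) = P(A) * P(B)
= 20% * 25%
= 500 / 100 %
= 5.0%

5.0%


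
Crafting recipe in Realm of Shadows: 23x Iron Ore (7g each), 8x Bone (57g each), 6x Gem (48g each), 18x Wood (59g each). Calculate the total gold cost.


Cost breakdown:
  Iron Ore: 23 * 7 = 161
  Bone: 8 * 57 = 456
  Gem: 6 * 48 = 288
  Wood: 18 * 59 = 1062
Total = 161 + 456 + 288 + 1062 = 1967

1967 gold


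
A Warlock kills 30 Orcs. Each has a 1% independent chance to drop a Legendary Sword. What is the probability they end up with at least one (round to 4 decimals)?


P(at least one) = 1 - P(none) = 1 - (1-p)^n
p = 1/100 = 0.01
1 - p = 0.99
(1 - p)^30 = 0.99^30 = 0.739700
P(at least one) = 1 - 0.739700 = 0.2603

0.2603


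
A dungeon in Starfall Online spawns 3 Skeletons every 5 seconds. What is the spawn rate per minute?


Spawns per minute = count * (60 / interval)
= 3 * (60 / 5)
= 3 * 12.0
= 36.0

36.0 per minute


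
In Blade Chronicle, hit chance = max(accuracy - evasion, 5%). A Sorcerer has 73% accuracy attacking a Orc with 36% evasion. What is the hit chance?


accuracy - evasion = 73 - 36 = 37
Apply floor: max(37, 5) = 37
Hit chance = 37%

37%


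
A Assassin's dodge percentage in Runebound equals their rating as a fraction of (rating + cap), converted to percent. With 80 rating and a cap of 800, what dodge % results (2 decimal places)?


dodge% = 80 / (80 + 800) * 100
= 80 / 880 * 100
= 0.090909 * 100
= 9.09%

9.09%


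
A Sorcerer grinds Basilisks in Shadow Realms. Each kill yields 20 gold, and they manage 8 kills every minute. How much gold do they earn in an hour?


Gold per minute = 20 * 8 = 160
Gold per hour = 160 * 60 = 9600

9600 gold/hour


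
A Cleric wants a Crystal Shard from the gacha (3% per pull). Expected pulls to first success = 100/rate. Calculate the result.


Expected pulls for a geometric distribution = 1/p = 100 / rate%
= 100 / 3
= 33.33

33.33 pulls


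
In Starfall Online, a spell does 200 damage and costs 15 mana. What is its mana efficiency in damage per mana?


Efficiency = damage / mana
= 200 / 15
= 13.33

13.33 dmg/mana


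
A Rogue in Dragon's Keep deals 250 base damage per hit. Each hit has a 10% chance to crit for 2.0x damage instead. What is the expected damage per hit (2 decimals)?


E[dmg] = base * (1 + crit_chance * (crit_mult - 1))
cc as decimal = 10/100 = 0.1
cm - 1 = 2.0 - 1 = 1.0
Bonus factor = 0.1 * 1.0 = 0.1
Total multiplier = 1 + 0.1 = 1.1
Expected damage = 250 * 1.1 = 275.00

275.00 damage


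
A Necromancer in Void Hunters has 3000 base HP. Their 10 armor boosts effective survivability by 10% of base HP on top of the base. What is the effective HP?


EHP = 3000 * (1 + 10/100)
= 3000 * (1 + 0.1)
= 3000 * 1.1
= 3300.0

3300.0 EHP


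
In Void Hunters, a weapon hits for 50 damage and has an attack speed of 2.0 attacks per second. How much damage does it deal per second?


DPS = damage * attack_speed
= 50 * 2.0
= 100.0

100.0 DPS


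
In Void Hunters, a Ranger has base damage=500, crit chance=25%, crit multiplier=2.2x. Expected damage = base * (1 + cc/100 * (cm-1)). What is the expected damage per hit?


E[dmg] = base * (1 + crit_chance * (crit_mult - 1))
cc as decimal = 25/100 = 0.25
cm - 1 = 2.2 - 1 = 1.2
Bonus factor = 0.25 * 1.2 = 0.3
Total multiplier = 1 + 0.3 = 1.3
Expected damage = 500 * 1.3 = 650.00

650.00 damage


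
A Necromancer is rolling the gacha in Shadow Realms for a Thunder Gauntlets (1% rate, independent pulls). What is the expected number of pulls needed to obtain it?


Expected pulls for a geometric distribution = 1/p = 100 / rate%
= 100 / 1
= 100.0

100.0 pulls


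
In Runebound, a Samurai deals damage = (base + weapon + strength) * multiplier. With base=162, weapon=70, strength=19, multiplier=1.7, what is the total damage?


Sum base + weapon + str = 162 + 70 + 19 = 251
Multiply by 1.7:
251 * 1.7 = 426.7

426.7 damage


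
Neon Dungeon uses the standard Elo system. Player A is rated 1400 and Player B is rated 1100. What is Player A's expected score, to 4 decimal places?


Elo expected score: Ea = 1/(1 + 10^((Rb-Ra)/400))
Rb - Ra = 1100 - 1400 = -300
(Rb-Ra)/400 = -300/400 = -0.75
10^-0.75 = 0.177828
Ea = 1/(1 + 0.177828) = 1/1.177828 = 0.8490

0.8490


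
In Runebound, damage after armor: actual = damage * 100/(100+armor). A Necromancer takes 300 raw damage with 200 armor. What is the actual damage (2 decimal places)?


actual = 300 * 100 / (100 + 200)
= 300 * 100 / 300
= 30000 / 300
= 100.00

100.00 damage


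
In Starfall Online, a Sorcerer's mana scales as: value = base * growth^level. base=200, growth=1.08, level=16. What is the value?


value = base * growth^level
= 200 * 1.08^16
= 200 * 3.425943
= 685.19

685.19 mana


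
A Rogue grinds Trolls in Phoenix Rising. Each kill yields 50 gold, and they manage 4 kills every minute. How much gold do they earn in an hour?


Gold per minute = 50 * 4 = 200
Gold per hour = 200 * 60 = 12000

12000 gold/hour


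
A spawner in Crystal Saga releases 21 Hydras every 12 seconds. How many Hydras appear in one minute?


Spawns per minute = count * (60 / interval)
= 21 * (60 / 12)
= 21 * 5.0
= 105.0

105.0 per minute


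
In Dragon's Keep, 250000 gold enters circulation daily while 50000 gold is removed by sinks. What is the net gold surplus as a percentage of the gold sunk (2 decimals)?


Net gold = 250000 - 50000 = 200000
Inflation rate = net / sunk * 100 = 200000 / 50000 * 100
= 4.0 * 100
= 400.00%

400.00%


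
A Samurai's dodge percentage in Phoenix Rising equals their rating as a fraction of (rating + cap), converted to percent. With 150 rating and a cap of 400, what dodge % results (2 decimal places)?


dodge% = 150 / (150 + 400) * 100
= 150 / 550 * 100
= 0.272727 * 100
= 27.27%

27.27%


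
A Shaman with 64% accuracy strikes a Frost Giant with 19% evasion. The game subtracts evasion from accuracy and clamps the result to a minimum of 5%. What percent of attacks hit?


accuracy - evasion = 64 - 19 = 45
Apply floor: max(45, 5) = 45
Hit chance = 45%

45%


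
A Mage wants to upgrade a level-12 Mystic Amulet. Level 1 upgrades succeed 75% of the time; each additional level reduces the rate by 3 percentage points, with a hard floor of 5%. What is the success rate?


raw_rate = 75 - 3 * (12 - 1)
= 75 - 3 * 11
= 75 - 33
= 42
Apply floor: max(42, 5) = 42%

42%


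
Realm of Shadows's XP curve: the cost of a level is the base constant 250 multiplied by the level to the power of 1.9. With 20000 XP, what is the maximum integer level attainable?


XP = 250 * level^1.9, so level = (XP / 250)^(1/1.9)
= (20000 / 250)^(1/1.9)
= 80.0^0.5263
= 10.0375
Floor: level = 10

level 10


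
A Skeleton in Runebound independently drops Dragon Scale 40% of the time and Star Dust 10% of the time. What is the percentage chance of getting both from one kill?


For independent events, P(both) = P(A) * P(B)
= 40% * 10%
= 400 / 100 %
= 4.0%

4.0%


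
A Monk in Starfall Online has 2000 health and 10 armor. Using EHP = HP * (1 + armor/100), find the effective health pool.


EHP = 2000 * (1 + 10/100)
= 2000 * (1 + 0.1)
= 2000 * 1.1
= 2200.0

2200.0 EHP


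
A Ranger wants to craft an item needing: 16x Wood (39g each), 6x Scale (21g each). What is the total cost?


Cost breakdown:
  Wood: 16 * 39 = 624
  Scale: 6 * 21 = 126
Total = 624 + 126 = 750

750 gold


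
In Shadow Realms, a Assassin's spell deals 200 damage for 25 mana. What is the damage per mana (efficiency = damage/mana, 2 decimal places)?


Efficiency = damage / mana
= 200 / 25
= 8.00

8.00 dmg/mana


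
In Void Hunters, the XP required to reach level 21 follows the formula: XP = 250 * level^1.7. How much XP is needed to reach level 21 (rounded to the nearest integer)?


XP = 250 * level^1.7
Substitute level = 21:
XP = 250 * 21^1.7
= 250 * 176.9183
= 44230

44230 XP


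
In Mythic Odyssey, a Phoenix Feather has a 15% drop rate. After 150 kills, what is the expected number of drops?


Expected drops = kills * (drop_rate / 100)
= 150 * (15 / 100)
= 150 * 0.15
= 22.5

22.5 drops


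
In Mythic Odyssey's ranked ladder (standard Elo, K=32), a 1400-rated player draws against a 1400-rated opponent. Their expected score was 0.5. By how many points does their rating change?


Elo update: delta = K * (S - Ea), where S = 0.5 (draws)
S - Ea = 0.5 - 0.5 = 0.0
Rating change = 32 * 0.0
= 0.00

0.00 rating points


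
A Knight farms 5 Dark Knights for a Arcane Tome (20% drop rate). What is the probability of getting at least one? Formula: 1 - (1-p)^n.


P(at least one) = 1 - P(none) = 1 - (1-p)^n
p = 20/100 = 0.2
1 - p = 0.8
(1 - p)^5 = 0.8^5 = 0.327680
P(at least one) = 1 - 0.327680 = 0.6723

0.6723


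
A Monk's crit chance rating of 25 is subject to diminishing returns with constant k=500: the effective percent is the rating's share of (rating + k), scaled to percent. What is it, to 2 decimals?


effective% = rating / (rating + k) * 100
= 25 / (25 + 500) * 100
= 25 / 525 * 100
= 0.047619 * 100
= 4.76%

4.76%


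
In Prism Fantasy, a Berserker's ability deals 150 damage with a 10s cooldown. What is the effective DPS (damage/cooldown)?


DPS = damage / cooldown
= 150 / 10
= 15.00

15.00 DPS


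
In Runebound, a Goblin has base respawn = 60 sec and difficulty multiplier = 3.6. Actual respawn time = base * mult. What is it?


Respawn time = base * multiplier
= 60 * 3.6
= 216.0 seconds

216.0 seconds


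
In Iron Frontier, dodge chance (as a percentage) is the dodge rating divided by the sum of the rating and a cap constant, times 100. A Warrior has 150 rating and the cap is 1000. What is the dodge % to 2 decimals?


dodge% = 150 / (150 + 1000) * 100
= 150 / 1150 * 100
= 0.130435 * 100
= 13.04%

13.04%


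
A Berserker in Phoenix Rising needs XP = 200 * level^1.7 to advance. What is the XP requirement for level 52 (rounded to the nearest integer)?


XP = 200 * level^1.7
Substitute level = 52:
XP = 200 * 52^1.7
= 200 * 826.4293
= 165286

165286 XP


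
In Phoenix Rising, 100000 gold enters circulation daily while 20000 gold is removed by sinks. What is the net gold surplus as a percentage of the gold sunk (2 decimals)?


Net gold = 100000 - 20000 = 80000
Inflation rate = net / sunk * 100 = 80000 / 20000 * 100
= 4.0 * 100
= 400.00%

400.00%


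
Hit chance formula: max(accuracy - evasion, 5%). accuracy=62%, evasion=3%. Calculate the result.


accuracy - evasion = 62 - 3 = 59
Apply floor: max(59, 5) = 59
Hit chance = 59%

59%


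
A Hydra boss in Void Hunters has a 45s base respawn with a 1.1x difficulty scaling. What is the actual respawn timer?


Respawn time = base * multiplier
= 45 * 1.1
= 49.5 seconds

49.5 seconds


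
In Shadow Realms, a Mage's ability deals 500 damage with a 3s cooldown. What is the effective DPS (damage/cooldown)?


DPS = damage / cooldown
= 500 / 3
= 166.67

166.67 DPS


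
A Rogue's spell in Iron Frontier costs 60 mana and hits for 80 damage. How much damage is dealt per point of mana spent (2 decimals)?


Efficiency = damage / mana
= 80 / 60
= 1.33

1.33 dmg/mana


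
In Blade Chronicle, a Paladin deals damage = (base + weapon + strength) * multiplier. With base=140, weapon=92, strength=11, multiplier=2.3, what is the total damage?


Sum base + weapon + str = 140 + 92 + 11 = 243
Multiply by 2.3:
243 * 2.3 = 558.9

558.9 damage


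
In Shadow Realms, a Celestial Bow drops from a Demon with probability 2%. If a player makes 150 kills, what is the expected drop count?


Expected drops = kills * (drop_rate / 100)
= 150 * (2 / 100)
= 150 * 0.02
= 3.0

3.0 drops


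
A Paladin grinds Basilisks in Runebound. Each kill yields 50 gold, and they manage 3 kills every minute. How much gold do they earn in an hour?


Gold per minute = 50 * 3 = 150
Gold per hour = 150 * 60 = 9000

9000 gold/hour


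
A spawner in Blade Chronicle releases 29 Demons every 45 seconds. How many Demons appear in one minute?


Spawns per minute = count * (60 / interval)
= 29 * (60 / 45)
= 29 * 1.3333
= 38.67

38.67 per minute


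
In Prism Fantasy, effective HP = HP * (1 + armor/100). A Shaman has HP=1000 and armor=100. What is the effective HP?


EHP = 1000 * (1 + 100/100)
= 1000 * (1 + 1.0)
= 1000 * 2.0
= 2000.0

2000.0 EHP


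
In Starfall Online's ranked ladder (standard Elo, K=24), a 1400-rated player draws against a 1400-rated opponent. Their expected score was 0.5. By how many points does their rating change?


Elo update: delta = K * (S - Ea), where S = 0.5 (draws)
S - Ea = 0.5 - 0.5 = 0.0
Rating change = 24 * 0.0
= 0.00

0.00 rating points


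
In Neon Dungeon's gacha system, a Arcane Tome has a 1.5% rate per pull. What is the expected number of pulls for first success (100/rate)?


Expected pulls for a geometric distribution = 1/p = 100 / rate%
= 100 / 1.5
= 66.67

66.67 pulls


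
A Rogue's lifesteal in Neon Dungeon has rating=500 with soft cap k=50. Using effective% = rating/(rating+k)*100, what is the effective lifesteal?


effective% = rating / (rating + k) * 100
= 500 / (500 + 50) * 100
= 500 / 550 * 100
= 0.909091 * 100
= 90.91%

90.91%


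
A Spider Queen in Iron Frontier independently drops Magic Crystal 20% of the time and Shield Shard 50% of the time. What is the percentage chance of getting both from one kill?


For independent events, P(both) = P(A) * P(B)
= 20% * 50%
= 1000 / 100 %
= 10.0%

10.0%


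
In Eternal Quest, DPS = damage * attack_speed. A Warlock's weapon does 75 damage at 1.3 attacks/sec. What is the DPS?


DPS = damage * attack_speed
= 75 * 1.3
= 97.5

97.5 DPS


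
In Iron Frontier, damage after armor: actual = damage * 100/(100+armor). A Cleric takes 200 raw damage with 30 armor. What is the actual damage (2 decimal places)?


actual = 200 * 100 / (100 + 30)
= 200 * 100 / 130
= 20000 / 130
= 153.85

153.85 damage


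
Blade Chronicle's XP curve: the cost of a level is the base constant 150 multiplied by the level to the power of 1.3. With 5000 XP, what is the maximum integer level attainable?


XP = 150 * level^1.3, so level = (XP / 150)^(1/1.3)
= (5000 / 150)^(1/1.3)
= 33.3333^0.7692
= 14.8404
Floor: level = 14

level 14


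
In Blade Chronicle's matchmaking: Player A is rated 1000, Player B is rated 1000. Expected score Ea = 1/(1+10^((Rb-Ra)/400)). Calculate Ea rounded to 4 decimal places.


Elo expected score: Ea = 1/(1 + 10^((Rb-Ra)/400))
Rb - Ra = 1000 - 1000 = 0
(Rb-Ra)/400 = 0/400 = 0.0
10^0.0 = 1.0
Ea = 1/(1 + 1.0) = 1/2.0 = 0.5000

0.5000


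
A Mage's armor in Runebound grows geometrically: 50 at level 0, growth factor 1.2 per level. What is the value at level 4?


value = base * growth^level
= 50 * 1.2^4
= 50 * 2.0736
= 103.68

103.68 armor


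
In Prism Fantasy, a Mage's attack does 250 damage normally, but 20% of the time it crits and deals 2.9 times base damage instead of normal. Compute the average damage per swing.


E[dmg] = base * (1 + crit_chance * (crit_mult - 1))
cc as decimal = 20/100 = 0.2
cm - 1 = 2.9 - 1 = 1.9
Bonus factor = 0.2 * 1.9 = 0.38
Total multiplier = 1 + 0.38 = 1.38
Expected damage = 250 * 1.38 = 345.00

345.00 damage


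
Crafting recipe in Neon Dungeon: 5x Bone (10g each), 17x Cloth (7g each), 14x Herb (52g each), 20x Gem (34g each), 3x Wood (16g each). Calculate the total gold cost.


Cost breakdown:
  Bone: 5 * 10 = 50
  Cloth: 17 * 7 = 119
  Herb: 14 * 52 = 728
  Gem: 20 * 34 = 680
  Wood: 3 * 16 = 48
Total = 50 + 119 + 728 + 680 + 48 = 1625

1625 gold


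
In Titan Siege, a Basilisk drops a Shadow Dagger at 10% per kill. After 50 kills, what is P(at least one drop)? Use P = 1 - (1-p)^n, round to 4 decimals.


P(at least one) = 1 - P(none) = 1 - (1-p)^n
p = 10/100 = 0.1
1 - p = 0.9
(1 - p)^50 = 0.9^50 = 0.005154
P(at least one) = 1 - 0.005154 = 0.9948

0.9948


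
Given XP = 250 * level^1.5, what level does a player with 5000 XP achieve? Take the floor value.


XP = 250 * level^1.5, so level = (XP / 250)^(1/1.5)
= (5000 / 250)^(1/1.5)
= 20.0^0.6667
= 7.3681
Floor: level = 7

level 7


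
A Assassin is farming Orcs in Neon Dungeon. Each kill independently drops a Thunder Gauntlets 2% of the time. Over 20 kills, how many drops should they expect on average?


Expected drops = kills * (drop_rate / 100)
= 20 * (2 / 100)
= 20 * 0.02
= 0.4

0.4 drops


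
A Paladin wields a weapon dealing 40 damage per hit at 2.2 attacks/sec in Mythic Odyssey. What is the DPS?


DPS = damage * attack_speed
= 40 * 2.2
= 88.0

88.0 DPS


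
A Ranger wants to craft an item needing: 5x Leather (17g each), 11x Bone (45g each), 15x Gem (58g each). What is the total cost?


Cost breakdown:
  Leather: 5 * 17 = 85
  Bone: 11 * 45 = 495
  Gem: 15 * 58 = 870
Total = 85 + 495 + 870 = 1450

1450 gold


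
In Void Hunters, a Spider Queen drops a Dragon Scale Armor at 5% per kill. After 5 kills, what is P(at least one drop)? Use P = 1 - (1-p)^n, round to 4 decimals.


P(at least one) = 1 - P(none) = 1 - (1-p)^n
p = 5/100 = 0.05
1 - p = 0.95
(1 - p)^5 = 0.95^5 = 0.773781
P(at least one) = 1 - 0.773781 = 0.2262

0.2262


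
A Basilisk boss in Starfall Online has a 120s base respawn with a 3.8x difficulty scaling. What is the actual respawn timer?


Respawn time = base * multiplier
= 120 * 3.8
= 456.0 seconds

456.0 seconds


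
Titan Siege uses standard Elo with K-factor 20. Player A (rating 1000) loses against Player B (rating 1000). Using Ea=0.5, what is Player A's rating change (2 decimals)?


Elo update: delta = K * (S - Ea), where S = 0 (loses)
S - Ea = 0 - 0.5 = -0.5
Rating change = 20 * -0.5
= -10.00

-10.00 rating points


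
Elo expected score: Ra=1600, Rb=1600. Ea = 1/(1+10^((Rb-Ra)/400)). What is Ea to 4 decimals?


Elo expected score: Ea = 1/(1 + 10^((Rb-Ra)/400))
Rb - Ra = 1600 - 1600 = 0
(Rb-Ra)/400 = 0/400 = 0.0
10^0.0 = 1.0
Ea = 1/(1 + 1.0) = 1/2.0 = 0.5000

0.5000


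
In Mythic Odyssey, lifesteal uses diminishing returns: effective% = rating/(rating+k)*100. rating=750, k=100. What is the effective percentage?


effective% = rating / (rating + k) * 100
= 750 / (750 + 100) * 100
= 750 / 850 * 100
= 0.882353 * 100
= 88.24%

88.24%


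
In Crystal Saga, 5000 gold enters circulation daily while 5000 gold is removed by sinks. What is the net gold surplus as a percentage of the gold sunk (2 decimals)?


Net gold = 5000 - 5000 = 0
Inflation rate = net / sunk * 100 = 0 / 5000 * 100
= 0.0 * 100
= 0.00%

0.00%


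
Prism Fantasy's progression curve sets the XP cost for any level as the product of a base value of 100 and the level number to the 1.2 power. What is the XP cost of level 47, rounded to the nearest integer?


XP = 100 * level^1.2
Substitute level = 47:
XP = 100 * 47^1.2
= 100 * 101.512
= 10151

10151 XP


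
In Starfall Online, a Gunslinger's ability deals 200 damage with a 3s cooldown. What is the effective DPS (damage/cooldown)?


DPS = damage / cooldown
= 200 / 3
= 66.67

66.67 DPS


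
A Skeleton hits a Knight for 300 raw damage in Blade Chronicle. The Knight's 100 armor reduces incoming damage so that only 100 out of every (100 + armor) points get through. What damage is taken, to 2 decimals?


actual = 300 * 100 / (100 + 100)
= 300 * 100 / 200
= 30000 / 200
= 150.00

150.00 damage


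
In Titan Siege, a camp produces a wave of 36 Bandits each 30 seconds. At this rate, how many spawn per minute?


Spawns per minute = count * (60 / interval)
= 36 * (60 / 30)
= 36 * 2.0
= 72.0

72.0 per minute


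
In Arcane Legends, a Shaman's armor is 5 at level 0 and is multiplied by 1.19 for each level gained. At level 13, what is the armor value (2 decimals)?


value = base * growth^level
= 5 * 1.19^13
= 5 * 9.596448
= 47.98

47.98 armor


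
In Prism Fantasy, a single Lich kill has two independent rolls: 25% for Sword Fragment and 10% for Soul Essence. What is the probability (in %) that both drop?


For independent events, P(both) = P(A) * P(B)
= 25% * 10%
= 250 / 100 %
= 2.5%

2.5%


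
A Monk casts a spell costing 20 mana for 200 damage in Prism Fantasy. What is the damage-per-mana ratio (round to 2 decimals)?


Efficiency = damage / mana
= 200 / 20
= 10.00

10.00 dmg/mana


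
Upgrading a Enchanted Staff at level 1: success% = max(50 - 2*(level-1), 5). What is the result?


raw_rate = 50 - 2 * (1 - 1)
= 50 - 2 * 0
= 50 - 0
= 50
Apply floor: max(50, 5) = 50%

50%


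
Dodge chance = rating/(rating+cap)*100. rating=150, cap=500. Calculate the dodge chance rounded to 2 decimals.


dodge% = 150 / (150 + 500) * 100
= 150 / 650 * 100
= 0.230769 * 100
= 23.08%

23.08%


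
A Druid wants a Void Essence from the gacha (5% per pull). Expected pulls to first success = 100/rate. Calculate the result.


Expected pulls for a geometric distribution = 1/p = 100 / rate%
= 100 / 5
= 20.0

20.0 pulls


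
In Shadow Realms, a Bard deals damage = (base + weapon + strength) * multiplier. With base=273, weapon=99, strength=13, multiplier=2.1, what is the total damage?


Sum base + weapon + str = 273 + 99 + 13 = 385
Multiply by 2.1:
385 * 2.1 = 808.5

808.5 damage


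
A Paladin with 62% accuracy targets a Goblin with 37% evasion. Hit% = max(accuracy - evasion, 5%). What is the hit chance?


accuracy - evasion = 62 - 37 = 25
Apply floor: max(25, 5) = 25
Hit chance = 25%

25%


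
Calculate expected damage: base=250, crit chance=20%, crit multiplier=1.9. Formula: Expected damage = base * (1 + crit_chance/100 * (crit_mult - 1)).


E[dmg] = base * (1 + crit_chance * (crit_mult - 1))
cc as decimal = 20/100 = 0.2
cm - 1 = 1.9 - 1 = 0.9
Bonus factor = 0.2 * 0.9 = 0.18
Total multiplier = 1 + 0.18 = 1.18
Expected damage = 250 * 1.18 = 295.00

295.00 damage


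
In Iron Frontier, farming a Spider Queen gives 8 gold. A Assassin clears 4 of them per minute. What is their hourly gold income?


Gold per minute = 8 * 4 = 32
Gold per hour = 32 * 60 = 1920

1920 gold/hour


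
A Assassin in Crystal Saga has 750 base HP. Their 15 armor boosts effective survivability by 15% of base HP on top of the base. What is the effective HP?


EHP = 750 * (1 + 15/100)
= 750 * (1 + 0.15)
= 750 * 1.15
= 862.5

862.5 EHP


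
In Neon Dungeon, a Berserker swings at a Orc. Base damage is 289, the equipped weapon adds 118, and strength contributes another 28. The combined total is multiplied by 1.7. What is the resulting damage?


Sum base + weapon + str = 289 + 118 + 28 = 435
Multiply by 1.7:
435 * 1.7 = 739.5

739.5 damage


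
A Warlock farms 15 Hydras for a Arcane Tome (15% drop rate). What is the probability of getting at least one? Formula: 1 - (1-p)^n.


P(at least one) = 1 - P(none) = 1 - (1-p)^n
p = 15/100 = 0.15
1 - p = 0.85
(1 - p)^15 = 0.85^15 = 0.087354
P(at least one) = 1 - 0.087354 = 0.9126

0.9126


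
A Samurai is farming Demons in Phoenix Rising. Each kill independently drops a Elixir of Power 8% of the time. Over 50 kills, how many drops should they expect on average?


Expected drops = kills * (drop_rate / 100)
= 50 * (8 / 100)
= 50 * 0.08
= 4.0

4.0 drops


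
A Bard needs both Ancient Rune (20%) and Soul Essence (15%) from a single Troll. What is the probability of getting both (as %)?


For independent events, P(both) = P(A) * P(B)
= 20% * 15%
= 300 / 100 %
= 3.0%

3.0%


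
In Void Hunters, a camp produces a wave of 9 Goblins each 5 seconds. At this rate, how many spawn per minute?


Spawns per minute = count * (60 / interval)
= 9 * (60 / 5)
= 9 * 12.0
= 108.0

108.0 per minute


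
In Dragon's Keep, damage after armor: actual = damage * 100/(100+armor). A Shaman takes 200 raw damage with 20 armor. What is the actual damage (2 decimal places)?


actual = 200 * 100 / (100 + 20)
= 200 * 100 / 120
= 20000 / 120
= 166.67

166.67 damage


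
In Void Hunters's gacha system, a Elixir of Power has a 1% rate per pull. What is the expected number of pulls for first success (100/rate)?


Expected pulls for a geometric distribution = 1/p = 100 / rate%
= 100 / 1
= 100.0

100.0 pulls


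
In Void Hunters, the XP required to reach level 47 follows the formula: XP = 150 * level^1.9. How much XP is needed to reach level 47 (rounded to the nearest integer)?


XP = 150 * level^1.9
Substitute level = 47:
XP = 150 * 47^1.9
= 150 * 1503.0933
= 225464

225464 XP


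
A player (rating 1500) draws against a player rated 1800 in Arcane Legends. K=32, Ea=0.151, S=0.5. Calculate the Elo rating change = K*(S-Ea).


Elo update: delta = K * (S - Ea), where S = 0.5 (draws)
S - Ea = 0.5 - 0.151 = 0.349
Rating change = 32 * 0.349
= 11.17

11.17 rating points


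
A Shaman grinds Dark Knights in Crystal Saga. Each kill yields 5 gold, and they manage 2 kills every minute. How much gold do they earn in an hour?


Gold per minute = 5 * 2 = 10
Gold per hour = 10 * 60 = 600

600 gold/hour


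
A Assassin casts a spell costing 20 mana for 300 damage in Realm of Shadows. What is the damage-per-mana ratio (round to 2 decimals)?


Efficiency = damage / mana
= 300 / 20
= 15.00

15.00 dmg/mana


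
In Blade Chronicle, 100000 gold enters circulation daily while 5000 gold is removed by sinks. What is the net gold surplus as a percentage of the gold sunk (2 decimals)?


Net gold = 100000 - 5000 = 95000
Inflation rate = net / sunk * 100 = 95000 / 5000 * 100
= 19.0 * 100
= 1900.00%

1900.00%


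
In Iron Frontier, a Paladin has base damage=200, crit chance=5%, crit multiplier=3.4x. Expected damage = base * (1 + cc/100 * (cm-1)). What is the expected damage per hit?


E[dmg] = base * (1 + crit_chance * (crit_mult - 1))
cc as decimal = 5/100 = 0.05
cm - 1 = 3.4 - 1 = 2.4
Bonus factor = 0.05 * 2.4 = 0.12
Total multiplier = 1 + 0.12 = 1.12
Expected damage = 200 * 1.12 = 224.00

224.00 damage


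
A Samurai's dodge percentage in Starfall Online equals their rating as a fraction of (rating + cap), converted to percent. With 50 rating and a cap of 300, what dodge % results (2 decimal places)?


dodge% = 50 / (50 + 300) * 100
= 50 / 350 * 100
= 0.142857 * 100
= 14.29%

14.29%


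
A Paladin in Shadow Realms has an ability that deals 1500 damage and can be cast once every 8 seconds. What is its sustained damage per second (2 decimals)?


DPS = damage / cooldown
= 1500 / 8
= 187.50

187.50 DPS


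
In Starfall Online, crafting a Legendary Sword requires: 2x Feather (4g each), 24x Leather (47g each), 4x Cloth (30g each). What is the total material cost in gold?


Cost breakdown:
  Feather: 2 * 4 = 8
  Leather: 24 * 47 = 1128
  Cloth: 4 * 30 = 120
Total = 8 + 1128 + 120 = 1256

1256 gold


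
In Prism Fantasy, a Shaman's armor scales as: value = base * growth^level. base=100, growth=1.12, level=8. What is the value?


value = base * growth^level
= 100 * 1.12^8
= 100 * 2.475963
= 247.60

247.60 armor


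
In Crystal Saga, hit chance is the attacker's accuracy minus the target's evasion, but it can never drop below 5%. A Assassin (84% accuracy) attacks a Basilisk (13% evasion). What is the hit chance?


accuracy - evasion = 84 - 13 = 71
Apply floor: max(71, 5) = 71
Hit chance = 71%

71%


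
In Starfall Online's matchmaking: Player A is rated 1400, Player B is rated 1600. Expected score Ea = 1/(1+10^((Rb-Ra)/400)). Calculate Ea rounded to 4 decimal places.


Elo expected score: Ea = 1/(1 + 10^((Rb-Ra)/400))
Rb - Ra = 1600 - 1400 = 200
(Rb-Ra)/400 = 200/400 = 0.5
10^0.5 = 3.162278
Ea = 1/(1 + 3.162278) = 1/4.162278 = 0.2403

0.2403


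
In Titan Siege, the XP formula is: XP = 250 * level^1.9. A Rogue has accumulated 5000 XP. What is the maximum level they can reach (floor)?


XP = 250 * level^1.9, so level = (XP / 250)^(1/1.9)
= (5000 / 250)^(1/1.9)
= 20.0^0.5263
= 4.839
Floor: level = 4

level 4


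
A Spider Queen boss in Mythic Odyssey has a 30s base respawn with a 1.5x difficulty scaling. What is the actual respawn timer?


Respawn time = base * multiplier
= 30 * 1.5
= 45.0 seconds

45.0 seconds


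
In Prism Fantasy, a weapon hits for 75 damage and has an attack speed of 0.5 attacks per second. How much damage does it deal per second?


DPS = damage * attack_speed
= 75 * 0.5
= 37.5

37.5 DPS


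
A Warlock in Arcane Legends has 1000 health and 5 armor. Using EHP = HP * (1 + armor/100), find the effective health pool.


EHP = 1000 * (1 + 5/100)
= 1000 * (1 + 0.05)
= 1000 * 1.05
= 1050.0

1050.0 EHP


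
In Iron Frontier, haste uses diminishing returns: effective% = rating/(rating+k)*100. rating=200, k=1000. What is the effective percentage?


effective% = rating / (rating + k) * 100
= 200 / (200 + 1000) * 100
= 200 / 1200 * 100
= 0.166667 * 100
= 16.67%

16.67%


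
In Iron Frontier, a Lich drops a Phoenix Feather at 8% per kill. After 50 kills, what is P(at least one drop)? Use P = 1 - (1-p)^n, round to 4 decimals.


P(at least one) = 1 - P(none) = 1 - (1-p)^n
p = 8/100 = 0.08
1 - p = 0.92
(1 - p)^50 = 0.92^50 = 0.015466
P(at least one) = 1 - 0.015466 = 0.9845

0.9845


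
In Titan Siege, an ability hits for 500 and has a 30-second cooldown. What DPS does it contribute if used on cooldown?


DPS = damage / cooldown
= 500 / 30
= 16.67

16.67 DPS


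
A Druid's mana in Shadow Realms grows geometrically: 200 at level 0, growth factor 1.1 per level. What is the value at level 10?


value = base * growth^level
= 200 * 1.1^10
= 200 * 2.593742
= 518.75

518.75 mana


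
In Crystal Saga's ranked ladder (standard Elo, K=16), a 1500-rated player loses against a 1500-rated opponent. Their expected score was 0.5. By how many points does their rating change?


Elo update: delta = K * (S - Ea), where S = 0 (loses)
S - Ea = 0 - 0.5 = -0.5
Rating change = 16 * -0.5
= -8.00

-8.00 rating points
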